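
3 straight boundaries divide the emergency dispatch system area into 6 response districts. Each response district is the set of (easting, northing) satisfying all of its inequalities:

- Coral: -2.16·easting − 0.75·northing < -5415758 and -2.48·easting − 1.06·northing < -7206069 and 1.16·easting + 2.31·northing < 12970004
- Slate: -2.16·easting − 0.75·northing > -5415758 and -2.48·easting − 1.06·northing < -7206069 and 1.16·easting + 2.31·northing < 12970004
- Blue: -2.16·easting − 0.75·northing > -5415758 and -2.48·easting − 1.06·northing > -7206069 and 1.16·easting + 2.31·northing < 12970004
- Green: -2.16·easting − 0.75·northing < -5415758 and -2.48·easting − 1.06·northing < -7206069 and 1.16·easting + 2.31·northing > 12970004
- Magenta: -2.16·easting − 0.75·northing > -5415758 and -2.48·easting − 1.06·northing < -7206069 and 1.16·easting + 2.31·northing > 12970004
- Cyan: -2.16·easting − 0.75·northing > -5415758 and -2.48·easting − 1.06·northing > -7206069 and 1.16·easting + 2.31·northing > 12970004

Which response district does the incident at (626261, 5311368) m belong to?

Cyan

-2.16·626261 − 0.75·5311368 = -5336249.760, which is > -5415758
-2.48·626261 − 1.06·5311368 = -7183177.360, which is > -7206069
1.16·626261 + 2.31·5311368 = 12995722.840, which is > 12970004
This sign pattern matches Cyan.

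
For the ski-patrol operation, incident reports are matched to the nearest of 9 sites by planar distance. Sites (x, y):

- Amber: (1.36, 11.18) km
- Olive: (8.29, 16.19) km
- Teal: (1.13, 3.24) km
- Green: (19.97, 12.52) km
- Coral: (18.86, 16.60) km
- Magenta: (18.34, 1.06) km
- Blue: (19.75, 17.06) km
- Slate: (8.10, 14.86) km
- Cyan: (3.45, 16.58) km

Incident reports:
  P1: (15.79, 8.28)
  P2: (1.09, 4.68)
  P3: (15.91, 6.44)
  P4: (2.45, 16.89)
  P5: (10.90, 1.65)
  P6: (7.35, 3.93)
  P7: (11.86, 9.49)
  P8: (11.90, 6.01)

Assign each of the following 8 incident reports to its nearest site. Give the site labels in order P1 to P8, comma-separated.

P1 → Green (d²=35.45)
P2 → Teal (d²=2.08)
P3 → Magenta (d²=34.85)
P4 → Cyan (d²=1.10)
P5 → Magenta (d²=55.70)
P6 → Teal (d²=39.16)
P7 → Slate (d²=42.97)
P8 → Magenta (d²=65.98)

Green, Teal, Magenta, Cyan, Magenta, Teal, Slate, Magenta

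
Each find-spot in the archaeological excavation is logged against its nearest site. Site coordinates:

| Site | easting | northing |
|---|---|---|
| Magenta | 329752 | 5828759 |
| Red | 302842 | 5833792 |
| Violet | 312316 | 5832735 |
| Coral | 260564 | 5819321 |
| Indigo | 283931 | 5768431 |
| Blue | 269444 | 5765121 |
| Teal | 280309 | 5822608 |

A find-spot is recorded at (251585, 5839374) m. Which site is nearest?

Squared distances to each site:
Magenta: 6222758114.000; Red: 2658438773.000; Violet: 3732330682.000; Coral: 482745250.000; Indigo: 6079172965.000; Blue: 5832451890.000; Teal: 1106166932.000.
Minimum at Coral.

Coral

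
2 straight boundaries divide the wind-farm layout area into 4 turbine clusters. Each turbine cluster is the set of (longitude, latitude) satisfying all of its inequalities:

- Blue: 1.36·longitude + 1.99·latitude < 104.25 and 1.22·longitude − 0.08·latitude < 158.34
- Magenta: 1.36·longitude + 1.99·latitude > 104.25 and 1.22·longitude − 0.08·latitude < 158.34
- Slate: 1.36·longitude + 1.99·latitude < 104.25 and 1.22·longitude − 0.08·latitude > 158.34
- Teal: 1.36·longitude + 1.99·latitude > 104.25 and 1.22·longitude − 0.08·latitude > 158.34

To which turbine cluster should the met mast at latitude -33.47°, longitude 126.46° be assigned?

1.36·126.46 + 1.99·-33.47 = 105.380, which is > 104.25
1.22·126.46 − 0.08·-33.47 = 156.959, which is < 158.34
This sign pattern matches Magenta.

Magenta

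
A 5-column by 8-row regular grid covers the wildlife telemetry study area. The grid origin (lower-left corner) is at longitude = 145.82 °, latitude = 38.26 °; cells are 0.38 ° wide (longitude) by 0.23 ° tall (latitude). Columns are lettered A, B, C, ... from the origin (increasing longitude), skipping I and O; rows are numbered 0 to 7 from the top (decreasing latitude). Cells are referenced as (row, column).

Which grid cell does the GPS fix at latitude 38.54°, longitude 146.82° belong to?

(6, C)

Column index: ⌊(146.82 − 145.82) / 0.38⌋ = ⌊2.632⌋ = 2 → column C
Row offset from origin: ⌊(38.54 − 38.26) / 0.23⌋ = ⌊1.217⌋ = 1 → row 6 (counted from top)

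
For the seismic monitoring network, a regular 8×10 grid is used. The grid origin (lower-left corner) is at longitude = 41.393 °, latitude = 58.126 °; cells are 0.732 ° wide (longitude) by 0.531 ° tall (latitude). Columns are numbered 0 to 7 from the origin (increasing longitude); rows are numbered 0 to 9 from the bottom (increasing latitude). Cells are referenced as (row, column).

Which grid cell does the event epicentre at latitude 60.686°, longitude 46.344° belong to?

Column index: ⌊(46.344 − 41.393) / 0.732⌋ = ⌊6.764⌋ = 6
Row offset from origin: ⌊(60.686 − 58.126) / 0.531⌋ = ⌊4.821⌋ = 4 → row 4

(4, 6)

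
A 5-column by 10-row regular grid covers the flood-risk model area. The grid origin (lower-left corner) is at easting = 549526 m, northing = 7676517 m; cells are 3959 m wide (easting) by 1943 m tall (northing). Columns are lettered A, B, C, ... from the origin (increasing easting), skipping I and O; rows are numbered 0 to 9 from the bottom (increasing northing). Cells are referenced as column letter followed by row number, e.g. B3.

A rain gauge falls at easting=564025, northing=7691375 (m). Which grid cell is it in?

Column index: ⌊(564025 − 549526) / 3959⌋ = ⌊3.662⌋ = 3 → column D
Row offset from origin: ⌊(7691375 − 7676517) / 1943⌋ = ⌊7.647⌋ = 7 → row 7

D7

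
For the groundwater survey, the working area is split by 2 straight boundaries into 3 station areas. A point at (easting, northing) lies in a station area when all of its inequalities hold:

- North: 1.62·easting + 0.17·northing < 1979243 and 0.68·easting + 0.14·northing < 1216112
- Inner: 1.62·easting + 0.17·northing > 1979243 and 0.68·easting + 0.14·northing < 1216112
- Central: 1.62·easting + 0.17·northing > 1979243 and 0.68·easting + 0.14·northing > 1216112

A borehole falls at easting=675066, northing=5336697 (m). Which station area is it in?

Inner

1.62·675066 + 0.17·5336697 = 2000845.410, which is > 1979243
0.68·675066 + 0.14·5336697 = 1206182.460, which is < 1216112
This sign pattern matches Inner.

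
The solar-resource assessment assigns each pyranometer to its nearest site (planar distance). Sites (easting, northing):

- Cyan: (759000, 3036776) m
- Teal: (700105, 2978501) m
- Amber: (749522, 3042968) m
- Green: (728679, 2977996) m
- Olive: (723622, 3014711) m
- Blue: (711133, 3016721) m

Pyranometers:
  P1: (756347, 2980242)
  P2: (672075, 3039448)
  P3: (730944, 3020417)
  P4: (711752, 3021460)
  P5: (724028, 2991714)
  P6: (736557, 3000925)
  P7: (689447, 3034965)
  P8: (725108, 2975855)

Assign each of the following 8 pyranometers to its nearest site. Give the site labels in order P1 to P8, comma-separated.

P1 → Green (d²=770562740.00)
P2 → Blue (d²=2042043893.00)
P3 → Olive (d²=86170120.00)
P4 → Blue (d²=22841282.00)
P5 → Green (d²=209815325.00)
P6 → Olive (d²=357368021.00)
P7 → Blue (d²=803126132.00)
P8 → Green (d²=17335922.00)

Green, Blue, Olive, Blue, Green, Olive, Blue, Green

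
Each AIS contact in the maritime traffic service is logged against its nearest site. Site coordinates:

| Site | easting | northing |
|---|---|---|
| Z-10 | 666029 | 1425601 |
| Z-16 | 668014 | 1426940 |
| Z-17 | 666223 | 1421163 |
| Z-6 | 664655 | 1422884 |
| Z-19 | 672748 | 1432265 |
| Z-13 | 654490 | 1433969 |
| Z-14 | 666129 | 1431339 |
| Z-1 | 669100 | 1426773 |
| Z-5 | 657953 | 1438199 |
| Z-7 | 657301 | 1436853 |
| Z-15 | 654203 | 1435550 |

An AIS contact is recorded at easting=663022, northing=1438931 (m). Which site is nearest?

Z-5

Squared distances to each site:
Z-10: 186730949.000; Z-16: 168704145.000; Z-17: 325948225.000; Z-6: 260172898.000; Z-19: 139030632.000; Z-13: 97416468.000; Z-14: 67291913.000; Z-1: 184759048.000; Z-5: 26230585.000; Z-7: 37047925.000; Z-15: 89205922.000.
Minimum at Z-5.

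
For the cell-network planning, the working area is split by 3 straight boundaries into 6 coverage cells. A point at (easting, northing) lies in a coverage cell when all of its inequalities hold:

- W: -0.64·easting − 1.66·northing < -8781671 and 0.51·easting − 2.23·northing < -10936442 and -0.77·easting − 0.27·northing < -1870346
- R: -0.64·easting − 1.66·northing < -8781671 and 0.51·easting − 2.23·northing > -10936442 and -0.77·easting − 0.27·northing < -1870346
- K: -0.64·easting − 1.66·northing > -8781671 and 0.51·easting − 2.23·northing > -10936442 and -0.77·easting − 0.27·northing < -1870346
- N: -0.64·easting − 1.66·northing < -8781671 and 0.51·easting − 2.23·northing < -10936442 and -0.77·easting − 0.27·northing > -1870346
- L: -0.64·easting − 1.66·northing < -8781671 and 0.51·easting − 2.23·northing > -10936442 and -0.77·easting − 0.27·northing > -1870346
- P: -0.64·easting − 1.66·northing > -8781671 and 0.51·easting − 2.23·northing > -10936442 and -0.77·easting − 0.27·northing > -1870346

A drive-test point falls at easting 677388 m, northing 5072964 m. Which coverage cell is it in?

W

-0.64·677388 − 1.66·5072964 = -8854648.560, which is < -8781671
0.51·677388 − 2.23·5072964 = -10967241.840, which is < -10936442
-0.77·677388 − 0.27·5072964 = -1891289.040, which is < -1870346
This sign pattern matches W.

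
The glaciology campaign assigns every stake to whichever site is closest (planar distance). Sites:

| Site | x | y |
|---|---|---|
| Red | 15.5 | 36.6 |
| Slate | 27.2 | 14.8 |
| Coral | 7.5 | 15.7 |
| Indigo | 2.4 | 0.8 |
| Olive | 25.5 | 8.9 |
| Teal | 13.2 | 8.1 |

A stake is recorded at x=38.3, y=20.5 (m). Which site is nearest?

Squared distances to each site:
Red: 779.050; Slate: 155.700; Coral: 971.680; Indigo: 1676.900; Olive: 298.400; Teal: 783.770.
Minimum at Slate.

Slate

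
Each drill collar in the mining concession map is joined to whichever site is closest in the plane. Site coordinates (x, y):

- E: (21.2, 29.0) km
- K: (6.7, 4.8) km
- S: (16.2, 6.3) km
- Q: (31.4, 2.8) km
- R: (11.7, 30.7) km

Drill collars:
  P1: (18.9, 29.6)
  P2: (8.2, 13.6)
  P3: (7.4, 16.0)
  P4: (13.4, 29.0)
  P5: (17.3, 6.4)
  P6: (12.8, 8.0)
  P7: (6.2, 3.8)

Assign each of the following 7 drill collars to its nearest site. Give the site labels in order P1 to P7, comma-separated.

E, K, K, R, S, S, K

P1 → E (d²=5.65)
P2 → K (d²=79.69)
P3 → K (d²=125.93)
P4 → R (d²=5.78)
P5 → S (d²=1.22)
P6 → S (d²=14.45)
P7 → K (d²=1.25)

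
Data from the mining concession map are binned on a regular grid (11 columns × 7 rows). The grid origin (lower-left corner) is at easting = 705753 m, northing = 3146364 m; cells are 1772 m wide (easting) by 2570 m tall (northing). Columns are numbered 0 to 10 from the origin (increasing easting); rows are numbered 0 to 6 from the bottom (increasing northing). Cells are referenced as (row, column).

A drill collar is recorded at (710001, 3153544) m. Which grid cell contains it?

Column index: ⌊(710001 − 705753) / 1772⌋ = ⌊2.397⌋ = 2
Row offset from origin: ⌊(3153544 − 3146364) / 2570⌋ = ⌊2.794⌋ = 2 → row 2

(2, 2)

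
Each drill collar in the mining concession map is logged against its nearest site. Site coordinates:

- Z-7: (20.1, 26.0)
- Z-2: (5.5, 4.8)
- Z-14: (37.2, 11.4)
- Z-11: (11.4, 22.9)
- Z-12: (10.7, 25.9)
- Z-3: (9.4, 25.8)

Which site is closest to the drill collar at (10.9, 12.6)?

Z-2

Squared distances to each site:
Z-7: 264.200; Z-2: 90.000; Z-14: 693.130; Z-11: 106.340; Z-12: 176.930; Z-3: 176.490.
Minimum at Z-2.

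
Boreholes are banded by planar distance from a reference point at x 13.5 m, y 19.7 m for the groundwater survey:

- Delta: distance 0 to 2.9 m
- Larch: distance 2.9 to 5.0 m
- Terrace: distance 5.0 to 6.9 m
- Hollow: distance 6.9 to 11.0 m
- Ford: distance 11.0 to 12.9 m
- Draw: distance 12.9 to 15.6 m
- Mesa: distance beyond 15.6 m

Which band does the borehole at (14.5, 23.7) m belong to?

Larch

Distance = √((14.5−13.5)² + (23.7−19.7)²) = √(1.000 + 16.000) = 4.123 m.
2.9 ≤ 4.123 < 5.0 → Larch.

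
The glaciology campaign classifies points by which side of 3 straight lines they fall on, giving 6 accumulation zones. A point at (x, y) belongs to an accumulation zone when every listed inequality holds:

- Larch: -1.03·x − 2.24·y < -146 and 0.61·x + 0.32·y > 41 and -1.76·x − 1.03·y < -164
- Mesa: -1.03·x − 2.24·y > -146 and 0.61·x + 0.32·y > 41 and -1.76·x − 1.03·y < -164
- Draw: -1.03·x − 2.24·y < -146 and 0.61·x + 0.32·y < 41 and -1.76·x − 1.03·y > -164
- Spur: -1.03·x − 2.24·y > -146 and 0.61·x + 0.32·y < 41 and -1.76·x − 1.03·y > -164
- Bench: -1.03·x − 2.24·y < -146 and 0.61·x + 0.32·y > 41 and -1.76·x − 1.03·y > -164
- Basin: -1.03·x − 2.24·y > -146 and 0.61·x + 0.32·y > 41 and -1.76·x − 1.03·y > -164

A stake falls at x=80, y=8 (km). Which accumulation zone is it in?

-1.03·80 − 2.24·8 = -100.320, which is > -146
0.61·80 + 0.32·8 = 51.360, which is > 41
-1.76·80 − 1.03·8 = -149.040, which is > -164
This sign pattern matches Basin.

Basin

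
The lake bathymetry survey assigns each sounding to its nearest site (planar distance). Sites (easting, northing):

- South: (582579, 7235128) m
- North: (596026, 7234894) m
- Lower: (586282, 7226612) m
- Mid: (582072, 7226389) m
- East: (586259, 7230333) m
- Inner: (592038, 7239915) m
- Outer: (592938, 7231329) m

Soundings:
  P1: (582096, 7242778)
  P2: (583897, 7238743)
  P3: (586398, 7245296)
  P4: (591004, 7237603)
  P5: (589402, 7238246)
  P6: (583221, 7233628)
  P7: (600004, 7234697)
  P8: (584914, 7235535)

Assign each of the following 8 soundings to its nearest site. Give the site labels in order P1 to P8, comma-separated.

P1 → South (d²=58755789.00)
P2 → South (d²=14805349.00)
P3 → Inner (d²=60764761.00)
P4 → Inner (d²=6414500.00)
P5 → Inner (d²=9734057.00)
P6 → South (d²=2662164.00)
P7 → North (d²=15863293.00)
P8 → South (d²=5617874.00)

South, South, Inner, Inner, Inner, South, North, South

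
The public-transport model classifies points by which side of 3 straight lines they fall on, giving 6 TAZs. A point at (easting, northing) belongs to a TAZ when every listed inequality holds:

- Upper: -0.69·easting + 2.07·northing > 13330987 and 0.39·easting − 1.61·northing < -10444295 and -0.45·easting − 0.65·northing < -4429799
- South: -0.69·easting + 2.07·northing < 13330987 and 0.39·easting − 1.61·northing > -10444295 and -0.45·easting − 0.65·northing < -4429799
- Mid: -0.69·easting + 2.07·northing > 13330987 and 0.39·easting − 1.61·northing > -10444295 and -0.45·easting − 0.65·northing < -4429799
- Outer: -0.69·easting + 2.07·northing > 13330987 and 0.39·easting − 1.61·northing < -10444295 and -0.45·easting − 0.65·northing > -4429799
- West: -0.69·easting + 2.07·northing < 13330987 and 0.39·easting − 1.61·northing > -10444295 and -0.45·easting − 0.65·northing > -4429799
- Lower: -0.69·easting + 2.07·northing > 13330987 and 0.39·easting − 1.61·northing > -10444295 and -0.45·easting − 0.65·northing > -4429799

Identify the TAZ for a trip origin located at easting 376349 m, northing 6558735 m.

-0.69·376349 + 2.07·6558735 = 13316900.640, which is < 13330987
0.39·376349 − 1.61·6558735 = -10412787.240, which is > -10444295
-0.45·376349 − 0.65·6558735 = -4432534.800, which is < -4429799
This sign pattern matches South.

South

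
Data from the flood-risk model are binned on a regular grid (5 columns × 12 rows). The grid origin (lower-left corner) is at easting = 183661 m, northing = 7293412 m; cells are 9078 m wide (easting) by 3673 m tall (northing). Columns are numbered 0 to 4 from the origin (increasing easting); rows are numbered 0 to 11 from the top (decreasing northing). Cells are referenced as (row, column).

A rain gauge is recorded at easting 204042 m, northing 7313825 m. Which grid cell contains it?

Column index: ⌊(204042 − 183661) / 9078⌋ = ⌊2.245⌋ = 2
Row offset from origin: ⌊(7313825 − 7293412) / 3673⌋ = ⌊5.558⌋ = 5 → row 6 (counted from top)

(6, 2)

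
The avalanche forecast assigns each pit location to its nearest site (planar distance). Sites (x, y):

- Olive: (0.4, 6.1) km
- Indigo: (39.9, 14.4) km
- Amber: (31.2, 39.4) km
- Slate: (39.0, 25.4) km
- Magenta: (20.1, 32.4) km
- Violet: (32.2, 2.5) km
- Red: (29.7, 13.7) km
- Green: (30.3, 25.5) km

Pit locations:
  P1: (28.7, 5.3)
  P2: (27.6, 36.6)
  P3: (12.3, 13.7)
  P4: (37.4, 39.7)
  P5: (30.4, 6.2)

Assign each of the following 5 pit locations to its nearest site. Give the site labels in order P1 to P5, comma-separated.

P1 → Violet (d²=20.09)
P2 → Amber (d²=20.80)
P3 → Olive (d²=199.37)
P4 → Amber (d²=38.53)
P5 → Violet (d²=16.93)

Violet, Amber, Olive, Amber, Violet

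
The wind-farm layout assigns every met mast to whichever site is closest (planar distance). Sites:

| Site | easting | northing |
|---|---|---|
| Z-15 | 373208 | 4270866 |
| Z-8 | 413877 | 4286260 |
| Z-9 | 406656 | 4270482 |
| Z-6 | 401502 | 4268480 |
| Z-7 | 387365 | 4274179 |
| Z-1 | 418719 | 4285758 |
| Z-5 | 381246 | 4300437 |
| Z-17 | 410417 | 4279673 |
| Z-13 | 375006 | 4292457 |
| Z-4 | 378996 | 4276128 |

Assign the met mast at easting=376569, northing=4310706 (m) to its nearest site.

Squared distances to each site:
Z-15: 1598521921.000; Z-8: 1989493780.000; Z-9: 2523197745.000; Z-6: 2404689565.000; Z-7: 1450775345.000; Z-1: 2399025204.000; Z-5: 127326690.000; Z-17: 2108734193.000; Z-13: 335468970.000; Z-4: 1201528413.000.
Minimum at Z-5.

Z-5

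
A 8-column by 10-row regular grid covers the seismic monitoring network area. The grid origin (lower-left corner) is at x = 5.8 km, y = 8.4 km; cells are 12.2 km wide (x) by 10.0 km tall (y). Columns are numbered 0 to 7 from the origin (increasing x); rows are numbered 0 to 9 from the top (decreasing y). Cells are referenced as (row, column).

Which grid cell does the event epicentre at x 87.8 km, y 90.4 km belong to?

(1, 6)

Column index: ⌊(87.8 − 5.8) / 12.2⌋ = ⌊6.721⌋ = 6
Row offset from origin: ⌊(90.4 − 8.4) / 10.0⌋ = ⌊8.200⌋ = 8 → row 1 (counted from top)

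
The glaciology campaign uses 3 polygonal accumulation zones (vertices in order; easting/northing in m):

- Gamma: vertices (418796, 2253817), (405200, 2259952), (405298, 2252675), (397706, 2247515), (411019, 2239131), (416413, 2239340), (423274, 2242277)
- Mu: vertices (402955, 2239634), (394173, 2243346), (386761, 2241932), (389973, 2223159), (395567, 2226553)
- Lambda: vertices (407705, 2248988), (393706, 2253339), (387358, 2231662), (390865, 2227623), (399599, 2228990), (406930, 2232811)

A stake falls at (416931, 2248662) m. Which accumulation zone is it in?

Gamma

Cast a ray rightward from (416931, 2248662). For each polygon, the edges (by vertex number in listed order) whose endpoints lie on opposite sides of northing = 2248662, where each meets that height, and whether that is right or left of the point:
Gamma: 3–4 at easting≈399393.6 (left), 7–1 at easting≈420796.4 (right) → 1 crossing.
Mu: no edge straddles that height → 0 crossings.
Lambda: 2–3 at easting≈392336.4 (left), 6–1 at easting≈407689.4 (left) → 0 crossings.
Only Gamma has an odd count, so the point is inside Gamma.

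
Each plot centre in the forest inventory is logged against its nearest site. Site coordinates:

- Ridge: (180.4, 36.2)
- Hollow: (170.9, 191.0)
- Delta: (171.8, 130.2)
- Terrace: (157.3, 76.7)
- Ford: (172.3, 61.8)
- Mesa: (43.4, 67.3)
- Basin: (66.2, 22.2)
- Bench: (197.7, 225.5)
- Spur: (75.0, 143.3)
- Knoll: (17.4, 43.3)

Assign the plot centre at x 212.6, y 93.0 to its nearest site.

Squared distances to each site:
Ridge: 4263.080; Hollow: 11342.890; Delta: 3048.480; Terrace: 3323.780; Ford: 2597.530; Mesa: 29289.130; Basin: 26445.600; Bench: 17778.260; Spur: 21463.850; Knoll: 40573.130.
Minimum at Ford.

Ford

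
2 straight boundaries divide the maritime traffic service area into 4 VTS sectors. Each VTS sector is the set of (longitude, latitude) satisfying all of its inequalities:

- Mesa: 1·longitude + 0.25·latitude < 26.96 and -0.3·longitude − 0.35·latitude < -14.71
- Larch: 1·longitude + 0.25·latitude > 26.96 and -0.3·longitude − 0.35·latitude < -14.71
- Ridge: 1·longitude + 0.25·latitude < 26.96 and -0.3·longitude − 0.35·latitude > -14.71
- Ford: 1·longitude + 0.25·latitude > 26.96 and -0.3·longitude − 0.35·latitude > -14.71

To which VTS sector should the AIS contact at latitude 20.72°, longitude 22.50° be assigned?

Ford

1·22.50 + 0.25·20.72 = 27.680, which is > 26.96
-0.3·22.50 − 0.35·20.72 = -14.002, which is > -14.71
This sign pattern matches Ford.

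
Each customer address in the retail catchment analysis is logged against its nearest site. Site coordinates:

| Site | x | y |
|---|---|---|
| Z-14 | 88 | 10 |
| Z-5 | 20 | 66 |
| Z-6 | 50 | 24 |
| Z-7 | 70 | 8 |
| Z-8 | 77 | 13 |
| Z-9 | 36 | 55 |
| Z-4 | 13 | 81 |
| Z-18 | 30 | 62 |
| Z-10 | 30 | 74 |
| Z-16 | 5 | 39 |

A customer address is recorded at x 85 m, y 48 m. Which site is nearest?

Squared distances to each site:
Z-14: 1453.000; Z-5: 4549.000; Z-6: 1801.000; Z-7: 1825.000; Z-8: 1289.000; Z-9: 2450.000; Z-4: 6273.000; Z-18: 3221.000; Z-10: 3701.000; Z-16: 6481.000.
Minimum at Z-8.

Z-8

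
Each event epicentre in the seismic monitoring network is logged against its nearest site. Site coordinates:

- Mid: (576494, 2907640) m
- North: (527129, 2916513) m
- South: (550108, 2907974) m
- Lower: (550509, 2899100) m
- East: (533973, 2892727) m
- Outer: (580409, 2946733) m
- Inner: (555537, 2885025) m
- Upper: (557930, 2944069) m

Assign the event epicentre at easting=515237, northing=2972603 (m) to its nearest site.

Squared distances to each site:
Mid: 7972611418.000; North: 3287507764.000; South: 5392894282.000; Lower: 6646804993.000; East: 6731213072.000; Outer: 4916646484.000; Inner: 9293996084.000; Upper: 2636881405.000.
Minimum at Upper.

Upper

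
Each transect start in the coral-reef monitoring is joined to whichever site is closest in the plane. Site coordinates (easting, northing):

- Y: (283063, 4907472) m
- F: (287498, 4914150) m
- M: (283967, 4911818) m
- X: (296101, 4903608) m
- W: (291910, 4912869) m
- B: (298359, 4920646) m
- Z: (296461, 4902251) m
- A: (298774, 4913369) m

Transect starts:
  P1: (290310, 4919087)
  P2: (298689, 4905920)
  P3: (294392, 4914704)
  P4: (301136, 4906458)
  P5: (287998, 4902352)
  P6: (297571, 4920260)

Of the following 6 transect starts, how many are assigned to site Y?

P1 → F
P2 → X
P3 → W
P4 → X
P5 → Y
P6 → B
1 of the 6 goes to Y.

1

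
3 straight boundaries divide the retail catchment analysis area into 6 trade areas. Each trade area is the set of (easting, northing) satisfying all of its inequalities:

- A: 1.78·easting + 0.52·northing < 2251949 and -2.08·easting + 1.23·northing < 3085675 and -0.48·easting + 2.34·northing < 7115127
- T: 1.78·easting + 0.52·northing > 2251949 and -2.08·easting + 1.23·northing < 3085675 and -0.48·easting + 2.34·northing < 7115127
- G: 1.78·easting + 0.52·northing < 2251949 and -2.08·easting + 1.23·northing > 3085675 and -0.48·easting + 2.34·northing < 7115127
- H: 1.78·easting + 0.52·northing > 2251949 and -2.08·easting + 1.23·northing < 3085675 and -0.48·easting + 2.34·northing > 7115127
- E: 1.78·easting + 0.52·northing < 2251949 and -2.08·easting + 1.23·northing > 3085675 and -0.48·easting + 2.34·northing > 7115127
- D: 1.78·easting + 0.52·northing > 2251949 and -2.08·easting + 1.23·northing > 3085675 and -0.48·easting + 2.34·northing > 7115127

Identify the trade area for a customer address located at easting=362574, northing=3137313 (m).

1.78·362574 + 0.52·3137313 = 2276784.480, which is > 2251949
-2.08·362574 + 1.23·3137313 = 3104741.070, which is > 3085675
-0.48·362574 + 2.34·3137313 = 7167276.900, which is > 7115127
This sign pattern matches D.

D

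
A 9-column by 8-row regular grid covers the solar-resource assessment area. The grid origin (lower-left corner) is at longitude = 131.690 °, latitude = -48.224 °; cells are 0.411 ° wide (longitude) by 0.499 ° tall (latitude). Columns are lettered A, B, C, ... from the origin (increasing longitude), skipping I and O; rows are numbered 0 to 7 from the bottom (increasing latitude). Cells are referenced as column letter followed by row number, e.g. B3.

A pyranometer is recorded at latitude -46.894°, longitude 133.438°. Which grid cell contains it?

E2

Column index: ⌊(133.438 − 131.690) / 0.411⌋ = ⌊4.253⌋ = 4 → column E
Row offset from origin: ⌊(-46.894 − -48.224) / 0.499⌋ = ⌊2.665⌋ = 2 → row 2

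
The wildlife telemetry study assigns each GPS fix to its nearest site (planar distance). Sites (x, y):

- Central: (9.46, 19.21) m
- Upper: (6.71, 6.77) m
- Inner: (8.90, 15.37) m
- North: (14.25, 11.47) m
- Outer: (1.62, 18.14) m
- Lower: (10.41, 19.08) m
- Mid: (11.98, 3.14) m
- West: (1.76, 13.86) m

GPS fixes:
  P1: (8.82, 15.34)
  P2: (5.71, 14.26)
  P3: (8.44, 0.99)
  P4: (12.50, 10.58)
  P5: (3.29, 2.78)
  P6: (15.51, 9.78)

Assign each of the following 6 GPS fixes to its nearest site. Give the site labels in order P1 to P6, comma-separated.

P1 → Inner (d²=0.01)
P2 → Inner (d²=11.41)
P3 → Mid (d²=17.15)
P4 → North (d²=3.85)
P5 → Upper (d²=27.62)
P6 → North (d²=4.44)

Inner, Inner, Mid, North, Upper, North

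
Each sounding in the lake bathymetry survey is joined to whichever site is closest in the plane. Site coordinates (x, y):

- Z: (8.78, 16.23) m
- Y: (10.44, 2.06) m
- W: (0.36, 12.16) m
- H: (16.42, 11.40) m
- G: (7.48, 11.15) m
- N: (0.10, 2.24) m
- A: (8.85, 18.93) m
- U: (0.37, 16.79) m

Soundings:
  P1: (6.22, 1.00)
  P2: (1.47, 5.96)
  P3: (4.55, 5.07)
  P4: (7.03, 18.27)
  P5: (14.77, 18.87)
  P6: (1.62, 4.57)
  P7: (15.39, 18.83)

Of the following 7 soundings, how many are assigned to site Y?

1

P1 → Y
P2 → N
P3 → N
P4 → A
P5 → A
P6 → N
P7 → A
1 of the 7 goes to Y.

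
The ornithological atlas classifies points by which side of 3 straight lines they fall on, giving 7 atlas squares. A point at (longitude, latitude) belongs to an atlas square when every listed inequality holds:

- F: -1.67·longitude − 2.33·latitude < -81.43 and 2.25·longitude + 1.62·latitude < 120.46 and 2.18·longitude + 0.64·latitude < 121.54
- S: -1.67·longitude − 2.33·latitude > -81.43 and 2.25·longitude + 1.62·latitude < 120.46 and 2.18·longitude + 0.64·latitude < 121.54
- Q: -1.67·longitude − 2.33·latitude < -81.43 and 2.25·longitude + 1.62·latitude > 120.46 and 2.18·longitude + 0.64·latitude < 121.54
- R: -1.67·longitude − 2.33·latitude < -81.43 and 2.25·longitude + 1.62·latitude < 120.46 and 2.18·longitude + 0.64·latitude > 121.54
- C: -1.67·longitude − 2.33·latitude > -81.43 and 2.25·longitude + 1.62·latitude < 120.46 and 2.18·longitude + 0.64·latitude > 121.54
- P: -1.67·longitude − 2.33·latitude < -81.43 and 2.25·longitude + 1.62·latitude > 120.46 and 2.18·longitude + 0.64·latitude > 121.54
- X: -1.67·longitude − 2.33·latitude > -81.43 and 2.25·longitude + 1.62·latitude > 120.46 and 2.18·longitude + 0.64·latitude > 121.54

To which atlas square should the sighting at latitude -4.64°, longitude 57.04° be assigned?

Q

-1.67·57.04 − 2.33·-4.64 = -84.446, which is < -81.43
2.25·57.04 + 1.62·-4.64 = 120.823, which is > 120.46
2.18·57.04 + 0.64·-4.64 = 121.378, which is < 121.54
This sign pattern matches Q.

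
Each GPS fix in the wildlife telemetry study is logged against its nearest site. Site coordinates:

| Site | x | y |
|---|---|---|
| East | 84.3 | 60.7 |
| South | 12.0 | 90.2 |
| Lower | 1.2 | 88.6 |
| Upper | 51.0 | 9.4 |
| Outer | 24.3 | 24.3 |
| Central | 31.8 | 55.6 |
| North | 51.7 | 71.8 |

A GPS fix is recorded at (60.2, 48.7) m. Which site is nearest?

Squared distances to each site:
East: 724.810; South: 4045.490; Lower: 5073.010; Upper: 1629.130; Outer: 1884.170; Central: 854.170; North: 605.860.
Minimum at North.

North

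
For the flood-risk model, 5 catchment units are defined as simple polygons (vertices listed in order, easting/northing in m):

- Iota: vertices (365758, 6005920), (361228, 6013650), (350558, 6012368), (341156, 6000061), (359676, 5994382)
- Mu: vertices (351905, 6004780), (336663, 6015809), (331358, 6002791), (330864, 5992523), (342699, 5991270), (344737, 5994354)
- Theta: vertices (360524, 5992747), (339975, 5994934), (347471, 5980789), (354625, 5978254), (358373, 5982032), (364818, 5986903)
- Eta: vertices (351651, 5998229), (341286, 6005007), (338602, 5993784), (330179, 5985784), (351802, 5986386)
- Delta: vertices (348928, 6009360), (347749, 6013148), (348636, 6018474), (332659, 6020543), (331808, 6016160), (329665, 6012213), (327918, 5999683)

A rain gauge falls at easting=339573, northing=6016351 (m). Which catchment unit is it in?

Cast a ray rightward from (339573, 6016351). For each polygon, the edges (by vertex number in listed order) whose endpoints lie on opposite sides of northing = 6016351, where each meets that height, and whether that is right or left of the point:
Iota: no edge straddles that height → 0 crossings.
Mu: no edge straddles that height → 0 crossings.
Theta: no edge straddles that height → 0 crossings.
Eta: no edge straddles that height → 0 crossings.
Delta: 2–3 at easting≈348282.4 (right), 4–5 at easting≈331845.1 (left) → 1 crossing.
Only Delta has an odd count, so the point is inside Delta.

Delta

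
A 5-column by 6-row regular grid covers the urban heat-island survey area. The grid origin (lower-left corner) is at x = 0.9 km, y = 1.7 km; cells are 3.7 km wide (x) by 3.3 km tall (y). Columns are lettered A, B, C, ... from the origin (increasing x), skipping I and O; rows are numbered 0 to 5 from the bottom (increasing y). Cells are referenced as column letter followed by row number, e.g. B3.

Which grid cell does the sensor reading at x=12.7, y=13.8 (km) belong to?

D3

Column index: ⌊(12.7 − 0.9) / 3.7⌋ = ⌊3.189⌋ = 3 → column D
Row offset from origin: ⌊(13.8 − 1.7) / 3.3⌋ = ⌊3.667⌋ = 3 → row 3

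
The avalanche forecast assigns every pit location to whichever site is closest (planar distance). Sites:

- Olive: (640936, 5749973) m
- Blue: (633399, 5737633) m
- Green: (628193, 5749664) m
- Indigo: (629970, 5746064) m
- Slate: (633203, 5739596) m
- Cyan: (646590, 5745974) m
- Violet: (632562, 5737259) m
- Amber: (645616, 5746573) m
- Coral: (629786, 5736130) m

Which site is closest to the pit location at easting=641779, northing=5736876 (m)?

Blue

Squared distances to each site:
Olive: 172242058.000; Blue: 70797449.000; Green: 348112340.000; Indigo: 223871825.000; Slate: 80946176.000; Cyan: 105919325.000; Violet: 85099778.000; Amber: 108754378.000; Coral: 144388565.000.
Minimum at Blue.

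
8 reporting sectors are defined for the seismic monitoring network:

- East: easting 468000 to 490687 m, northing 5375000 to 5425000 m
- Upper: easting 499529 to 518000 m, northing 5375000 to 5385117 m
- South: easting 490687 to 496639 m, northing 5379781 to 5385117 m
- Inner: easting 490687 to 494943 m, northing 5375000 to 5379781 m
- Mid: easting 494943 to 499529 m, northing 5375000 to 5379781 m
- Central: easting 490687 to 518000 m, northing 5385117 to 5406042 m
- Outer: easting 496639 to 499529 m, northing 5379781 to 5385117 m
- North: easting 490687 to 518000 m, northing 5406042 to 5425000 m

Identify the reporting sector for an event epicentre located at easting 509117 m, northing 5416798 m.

The point has easting = 509117 and northing = 5416798.
Only North satisfies 490687 ≤ easting ≤ 518000 and 5406042 ≤ northing ≤ 5425000.

North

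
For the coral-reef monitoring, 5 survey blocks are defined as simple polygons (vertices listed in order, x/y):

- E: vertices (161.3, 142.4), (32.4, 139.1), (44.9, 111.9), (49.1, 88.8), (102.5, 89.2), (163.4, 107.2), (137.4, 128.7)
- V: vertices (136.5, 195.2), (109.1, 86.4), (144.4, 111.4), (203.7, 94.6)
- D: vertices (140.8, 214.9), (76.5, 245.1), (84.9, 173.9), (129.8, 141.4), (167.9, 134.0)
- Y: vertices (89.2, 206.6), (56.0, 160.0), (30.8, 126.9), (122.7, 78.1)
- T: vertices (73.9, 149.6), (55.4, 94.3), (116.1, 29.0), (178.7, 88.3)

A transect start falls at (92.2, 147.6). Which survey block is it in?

Cast a ray rightward from (92.2, 147.6). For each polygon, the edges (by vertex number in listed order) whose endpoints lie on opposite sides of y = 147.6, where each meets that height, and whether that is right or left of the point:
E: no edge straddles that height → 0 crossings.
V: 1–2 at x≈124.51 (right), 4–1 at x≈168.30 (right) → 2 crossings.
D: 3–4 at x≈121.23 (right), 5–1 at x≈163.34 (right) → 2 crossings.
Y: 2–3 at x≈46.56 (left), 4–1 at x≈104.58 (right) → 1 crossing.
T: 1–2 at x≈73.23 (left), 4–1 at x≈77.32 (left) → 0 crossings.
Only Y has an odd count, so the point is inside Y.

Y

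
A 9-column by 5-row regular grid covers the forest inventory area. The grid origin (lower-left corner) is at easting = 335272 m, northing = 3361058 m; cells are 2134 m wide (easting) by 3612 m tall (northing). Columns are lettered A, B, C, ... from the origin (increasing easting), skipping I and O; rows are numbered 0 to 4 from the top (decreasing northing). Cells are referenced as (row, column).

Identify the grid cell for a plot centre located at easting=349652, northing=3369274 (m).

(2, G)

Column index: ⌊(349652 − 335272) / 2134⌋ = ⌊6.739⌋ = 6 → column G
Row offset from origin: ⌊(3369274 − 3361058) / 3612⌋ = ⌊2.275⌋ = 2 → row 2 (counted from top)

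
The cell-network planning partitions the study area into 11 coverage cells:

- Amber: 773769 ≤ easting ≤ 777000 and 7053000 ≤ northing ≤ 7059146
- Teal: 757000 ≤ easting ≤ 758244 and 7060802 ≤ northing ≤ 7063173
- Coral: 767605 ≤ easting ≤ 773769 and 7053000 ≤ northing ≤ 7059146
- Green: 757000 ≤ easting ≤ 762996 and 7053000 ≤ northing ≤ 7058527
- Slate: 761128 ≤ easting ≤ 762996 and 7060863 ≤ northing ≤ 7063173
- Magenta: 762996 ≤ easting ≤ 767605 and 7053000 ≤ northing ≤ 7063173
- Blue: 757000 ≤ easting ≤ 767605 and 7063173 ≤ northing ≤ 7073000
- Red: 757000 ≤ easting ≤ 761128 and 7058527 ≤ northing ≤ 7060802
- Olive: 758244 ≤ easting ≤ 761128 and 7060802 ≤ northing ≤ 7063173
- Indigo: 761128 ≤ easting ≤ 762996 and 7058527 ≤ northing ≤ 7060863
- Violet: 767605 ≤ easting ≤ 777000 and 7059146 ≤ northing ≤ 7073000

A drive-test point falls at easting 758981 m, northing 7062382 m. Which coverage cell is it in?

Olive

The point has easting = 758981 and northing = 7062382.
Only Olive satisfies 758244 ≤ easting ≤ 761128 and 7060802 ≤ northing ≤ 7063173.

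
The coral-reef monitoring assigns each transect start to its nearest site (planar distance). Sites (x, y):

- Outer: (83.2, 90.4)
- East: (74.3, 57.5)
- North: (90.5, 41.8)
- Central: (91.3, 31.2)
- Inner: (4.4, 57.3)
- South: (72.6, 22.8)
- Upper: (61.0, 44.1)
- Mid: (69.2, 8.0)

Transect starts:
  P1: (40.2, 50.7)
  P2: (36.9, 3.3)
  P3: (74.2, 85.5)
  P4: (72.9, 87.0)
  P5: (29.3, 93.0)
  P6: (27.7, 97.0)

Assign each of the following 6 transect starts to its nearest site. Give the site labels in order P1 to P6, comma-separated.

P1 → Upper (d²=476.20)
P2 → Mid (d²=1065.38)
P3 → Outer (d²=105.01)
P4 → Outer (d²=117.65)
P5 → Inner (d²=1894.50)
P6 → Inner (d²=2118.98)

Upper, Mid, Outer, Outer, Inner, Inner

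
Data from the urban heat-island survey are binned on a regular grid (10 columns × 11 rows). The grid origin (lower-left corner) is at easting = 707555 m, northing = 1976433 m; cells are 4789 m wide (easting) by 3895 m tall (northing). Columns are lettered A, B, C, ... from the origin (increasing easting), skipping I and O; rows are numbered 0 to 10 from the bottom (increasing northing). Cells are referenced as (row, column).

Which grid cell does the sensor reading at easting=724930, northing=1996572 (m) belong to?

(5, D)

Column index: ⌊(724930 − 707555) / 4789⌋ = ⌊3.628⌋ = 3 → column D
Row offset from origin: ⌊(1996572 − 1976433) / 3895⌋ = ⌊5.170⌋ = 5 → row 5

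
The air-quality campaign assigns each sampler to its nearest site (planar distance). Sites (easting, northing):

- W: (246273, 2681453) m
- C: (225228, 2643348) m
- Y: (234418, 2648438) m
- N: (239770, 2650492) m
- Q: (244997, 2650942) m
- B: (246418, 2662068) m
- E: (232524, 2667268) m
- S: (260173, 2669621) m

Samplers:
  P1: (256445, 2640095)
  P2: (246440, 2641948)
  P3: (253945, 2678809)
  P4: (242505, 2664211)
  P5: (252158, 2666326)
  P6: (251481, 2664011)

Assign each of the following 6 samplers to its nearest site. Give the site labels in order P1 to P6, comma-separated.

P1 → Q (d²=248714113.00)
P2 → Q (d²=82974285.00)
P3 → W (d²=65850320.00)
P4 → B (d²=19904018.00)
P5 → B (d²=51078164.00)
P6 → B (d²=29409218.00)

Q, Q, W, B, B, B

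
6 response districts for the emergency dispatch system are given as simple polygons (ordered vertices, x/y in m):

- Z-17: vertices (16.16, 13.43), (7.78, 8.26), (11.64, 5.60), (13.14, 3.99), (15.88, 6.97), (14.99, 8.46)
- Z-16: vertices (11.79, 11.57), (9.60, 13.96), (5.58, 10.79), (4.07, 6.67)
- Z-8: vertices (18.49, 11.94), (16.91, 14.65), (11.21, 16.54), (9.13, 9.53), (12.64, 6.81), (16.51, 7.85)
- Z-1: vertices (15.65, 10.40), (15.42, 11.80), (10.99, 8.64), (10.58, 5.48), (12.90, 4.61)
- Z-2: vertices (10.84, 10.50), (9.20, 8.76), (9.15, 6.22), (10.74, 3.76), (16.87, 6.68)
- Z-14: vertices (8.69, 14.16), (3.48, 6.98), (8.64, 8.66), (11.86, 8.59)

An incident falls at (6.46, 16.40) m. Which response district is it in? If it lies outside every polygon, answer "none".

Cast a ray rightward from (6.46, 16.40). For each polygon, the edges (by vertex number in listed order) whose endpoints lie on opposite sides of y = 16.40, where each meets that height, and whether that is right or left of the point:
Z-17: no edge straddles that height → 0 crossings.
Z-16: no edge straddles that height → 0 crossings.
Z-8: 2–3 at x≈11.632 (right), 3–4 at x≈11.168 (right) → 2 crossings.
Z-1: no edge straddles that height → 0 crossings.
Z-2: no edge straddles that height → 0 crossings.
Z-14: no edge straddles that height → 0 crossings.
All counts are even, so the point lies outside every listed polygon.

none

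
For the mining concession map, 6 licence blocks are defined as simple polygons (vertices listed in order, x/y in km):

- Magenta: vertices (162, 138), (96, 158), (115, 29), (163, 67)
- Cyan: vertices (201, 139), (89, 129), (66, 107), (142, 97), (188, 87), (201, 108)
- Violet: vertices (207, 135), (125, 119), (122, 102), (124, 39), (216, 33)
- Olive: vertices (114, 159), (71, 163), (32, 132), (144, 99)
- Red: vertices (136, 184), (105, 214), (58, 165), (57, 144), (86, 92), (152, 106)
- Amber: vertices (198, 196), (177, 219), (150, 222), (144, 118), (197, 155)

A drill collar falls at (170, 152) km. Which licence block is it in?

Cast a ray rightward from (170, 152). For each polygon, the edges (by vertex number in listed order) whose endpoints lie on opposite sides of y = 152, where each meets that height, and whether that is right or left of the point:
Magenta: 1–2 at x≈115.8 (left), 2–3 at x≈96.9 (left) → 0 crossings.
Cyan: no edge straddles that height → 0 crossings.
Violet: no edge straddles that height → 0 crossings.
Olive: 2–3 at x≈57.2 (left), 4–1 at x≈117.5 (left) → 0 crossings.
Red: 3–4 at x≈57.4 (left), 6–1 at x≈142.6 (left) → 0 crossings.
Amber: 3–4 at x≈146.0 (left), 4–5 at x≈192.7 (right) → 1 crossing.
Only Amber has an odd count, so the point is inside Amber.

Amber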